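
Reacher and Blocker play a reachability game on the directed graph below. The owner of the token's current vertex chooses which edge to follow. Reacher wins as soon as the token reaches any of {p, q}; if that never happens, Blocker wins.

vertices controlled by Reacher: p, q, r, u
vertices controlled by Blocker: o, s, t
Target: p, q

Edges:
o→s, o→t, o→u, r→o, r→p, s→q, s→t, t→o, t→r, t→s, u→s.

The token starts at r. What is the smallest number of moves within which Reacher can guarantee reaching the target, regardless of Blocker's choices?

1

A0 = {p, q}
A1: add {r} — r (Reacher) has r→p.
A2 = A1; e.g. o (Blocker) can still go to s. Fixed point.
r enters the attractor at level 1, so Reacher can force the target in 1 move from there.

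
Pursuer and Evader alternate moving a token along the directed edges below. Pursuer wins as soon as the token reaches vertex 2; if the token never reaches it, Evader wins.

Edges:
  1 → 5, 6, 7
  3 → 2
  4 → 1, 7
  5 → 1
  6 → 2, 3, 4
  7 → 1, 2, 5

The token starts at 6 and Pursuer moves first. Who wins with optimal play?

Pursuer

Track states (vertex, player-to-move).
A0 = {(2,Pursuer), (2,Evader)}
A1: add {(3,Pursuer), (3,Evader), (6,Pursuer), (7,Pursuer)}.
(6,Pursuer) ∈ A1 ⇒ Pursuer forces the target.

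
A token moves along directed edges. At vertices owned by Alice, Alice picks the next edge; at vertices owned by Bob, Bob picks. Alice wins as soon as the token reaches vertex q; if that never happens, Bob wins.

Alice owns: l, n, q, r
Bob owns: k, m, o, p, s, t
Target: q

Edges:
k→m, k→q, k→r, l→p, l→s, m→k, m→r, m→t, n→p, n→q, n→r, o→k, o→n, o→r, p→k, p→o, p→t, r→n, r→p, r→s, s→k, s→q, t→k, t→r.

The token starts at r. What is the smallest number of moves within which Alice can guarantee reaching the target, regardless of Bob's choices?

2

A0 = {q}
A1: add {n} — n (Alice) has n→q.
A2: add {r} — r (Alice) has r→n.
A3 = A2; e.g. k (Bob) can still go to m. Fixed point.
r enters the attractor at level 2, so Alice can force the target in 2 moves from there.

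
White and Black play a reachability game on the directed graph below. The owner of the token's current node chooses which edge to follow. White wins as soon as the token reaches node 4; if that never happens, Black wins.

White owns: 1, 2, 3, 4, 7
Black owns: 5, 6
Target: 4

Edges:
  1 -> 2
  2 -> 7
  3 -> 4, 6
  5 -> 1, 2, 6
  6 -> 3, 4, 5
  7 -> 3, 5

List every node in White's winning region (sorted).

A0 = {4}
A1: add {3} — 3 (White) has 3→4.
A2: add {7} — 7 (White) has 7→3.
A3: add {2} — 2 (White) has 2→7.
A4: add {1} — 1 (White) has 1→2.
A5 = A4; e.g. 5 (Black) can still go to 6. Fixed point.
White's winning region = {1, 2, 3, 4, 7}.

1, 2, 3, 4, 7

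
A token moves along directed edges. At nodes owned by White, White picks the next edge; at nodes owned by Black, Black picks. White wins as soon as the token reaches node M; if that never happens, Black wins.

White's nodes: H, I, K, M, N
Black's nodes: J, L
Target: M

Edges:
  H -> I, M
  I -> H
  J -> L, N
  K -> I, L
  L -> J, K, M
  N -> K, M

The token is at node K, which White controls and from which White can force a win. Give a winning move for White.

I

A0 = {M}
A1: add {H, N} — H (White) has H→M; N (White) has N→M.
A2: add {I} — I (White) has I→H.
A3: add {K} — K (White) has K→I.
A4 = A3; e.g. J (Black) can still go to L. Fixed point.
From K, successor I is in the attractor (rank 2); the other successor L is not.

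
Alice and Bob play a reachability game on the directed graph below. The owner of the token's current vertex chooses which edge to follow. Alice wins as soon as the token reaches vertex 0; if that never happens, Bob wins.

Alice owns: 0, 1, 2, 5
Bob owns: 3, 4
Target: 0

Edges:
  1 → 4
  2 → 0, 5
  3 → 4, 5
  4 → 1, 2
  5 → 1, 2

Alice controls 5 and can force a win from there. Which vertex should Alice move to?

2

A0 = {0}
A1: add {2} — 2 (Alice) has 2→0.
A2: add {5} — 5 (Alice) has 5→2.
A3 = A2; e.g. 1 (Alice) has no edge into A2. Fixed point.
From 5, successor 2 is in the attractor (rank 1); the other successor 1 is not.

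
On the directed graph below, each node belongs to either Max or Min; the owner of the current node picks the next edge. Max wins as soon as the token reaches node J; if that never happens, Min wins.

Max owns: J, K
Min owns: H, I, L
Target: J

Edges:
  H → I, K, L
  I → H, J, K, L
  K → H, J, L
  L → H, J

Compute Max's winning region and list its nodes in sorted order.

J, K

A0 = {J}
A1: add {K} — K (Max) has K→J.
A2 = A1; e.g. H (Min) can still go to I. Fixed point.
Max's winning region = {J, K}.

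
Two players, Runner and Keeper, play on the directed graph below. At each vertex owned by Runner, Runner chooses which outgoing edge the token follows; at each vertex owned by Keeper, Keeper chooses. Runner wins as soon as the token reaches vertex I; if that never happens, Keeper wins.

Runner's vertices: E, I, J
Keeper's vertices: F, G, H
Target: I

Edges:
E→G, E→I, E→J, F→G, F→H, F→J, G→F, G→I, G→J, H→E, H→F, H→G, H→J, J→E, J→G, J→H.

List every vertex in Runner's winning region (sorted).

A0 = {I}
A1: add {E} — E (Runner) has E→I.
A2: add {J} — J (Runner) has J→E.
A3 = A2; e.g. F (Keeper) can still go to G. Fixed point.
Runner's winning region = {E, I, J}.

E, I, J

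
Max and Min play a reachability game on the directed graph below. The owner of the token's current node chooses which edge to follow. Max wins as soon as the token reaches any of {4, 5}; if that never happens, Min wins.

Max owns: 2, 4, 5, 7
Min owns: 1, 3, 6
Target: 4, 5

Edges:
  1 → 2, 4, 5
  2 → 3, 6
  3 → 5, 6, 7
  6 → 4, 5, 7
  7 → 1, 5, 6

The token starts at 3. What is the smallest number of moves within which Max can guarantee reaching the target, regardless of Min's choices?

A0 = {4, 5}
A1: add {7} — 7 (Max) has 7→5.
A2: add {6} — 6 (Min): all of {4, 5, 7} already in.
A3: add {2, 3} — 2 (Max) has 2→6; 3 (Min): all of {5, 6, 7} already in.
3 enters the attractor at level 3, so Max can force the target in 3 moves from there.

3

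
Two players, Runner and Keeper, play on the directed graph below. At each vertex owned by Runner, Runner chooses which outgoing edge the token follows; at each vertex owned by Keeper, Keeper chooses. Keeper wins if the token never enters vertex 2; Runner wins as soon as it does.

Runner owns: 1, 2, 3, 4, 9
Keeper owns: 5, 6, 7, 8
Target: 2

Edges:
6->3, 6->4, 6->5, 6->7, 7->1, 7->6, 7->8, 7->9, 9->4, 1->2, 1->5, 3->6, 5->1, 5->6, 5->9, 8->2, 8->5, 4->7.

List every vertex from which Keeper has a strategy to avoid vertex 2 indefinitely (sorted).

3, 4, 5, 6, 7, 8, 9

A0 = {2}
A1: add {1} — 1 (Runner) has 1→2.
A2 = A1; e.g. 3 (Runner) has no edge into A1. Fixed point.
Runner's attractor = {1, 2}; Keeper avoids the target exactly from the complement.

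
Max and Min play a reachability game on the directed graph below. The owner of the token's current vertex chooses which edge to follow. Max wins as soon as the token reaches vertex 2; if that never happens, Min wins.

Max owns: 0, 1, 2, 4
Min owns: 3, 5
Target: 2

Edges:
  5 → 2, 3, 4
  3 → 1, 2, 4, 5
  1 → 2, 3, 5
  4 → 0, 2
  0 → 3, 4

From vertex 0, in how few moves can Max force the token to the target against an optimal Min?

A0 = {2}
A1: add {1, 4} — 1 (Max) has 1→2; 4 (Max) has 4→2.
A2: add {0} — 0 (Max) has 0→4.
A3 = A2; e.g. 3 (Min) can still go to 5. Fixed point.
0 enters the attractor at level 2, so Max can force the target in 2 moves from there.

2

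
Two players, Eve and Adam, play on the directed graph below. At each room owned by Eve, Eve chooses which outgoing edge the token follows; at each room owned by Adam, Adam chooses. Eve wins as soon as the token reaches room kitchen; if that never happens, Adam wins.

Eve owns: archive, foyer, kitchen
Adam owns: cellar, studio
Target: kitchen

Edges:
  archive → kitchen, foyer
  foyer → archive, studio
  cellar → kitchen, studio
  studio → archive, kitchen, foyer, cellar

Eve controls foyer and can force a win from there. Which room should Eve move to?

archive

A0 = {kitchen}
A1: add {archive} — archive (Eve) has archive→kitchen.
A2: add {foyer} — foyer (Eve) has foyer→archive.
A3 = A2; e.g. cellar (Adam) can still go to studio. Fixed point.
From foyer, successor archive is in the attractor (rank 1); the other successor studio is not.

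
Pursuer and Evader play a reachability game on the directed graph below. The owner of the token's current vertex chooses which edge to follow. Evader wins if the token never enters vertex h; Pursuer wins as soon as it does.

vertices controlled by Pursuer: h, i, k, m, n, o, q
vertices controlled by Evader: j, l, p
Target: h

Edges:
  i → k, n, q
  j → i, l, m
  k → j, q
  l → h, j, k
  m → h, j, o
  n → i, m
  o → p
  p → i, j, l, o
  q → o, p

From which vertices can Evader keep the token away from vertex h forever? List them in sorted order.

A0 = {h}
A1: add {m} — m (Pursuer) has m→h.
A2: add {n} — n (Pursuer) has n→m.
A3: add {i} — i (Pursuer) has i→n.
A4 = A3; e.g. j (Evader) can still go to l. Fixed point.
Pursuer's attractor = {h, i, m, n}; Evader avoids the target exactly from the complement.

j, k, l, o, p, q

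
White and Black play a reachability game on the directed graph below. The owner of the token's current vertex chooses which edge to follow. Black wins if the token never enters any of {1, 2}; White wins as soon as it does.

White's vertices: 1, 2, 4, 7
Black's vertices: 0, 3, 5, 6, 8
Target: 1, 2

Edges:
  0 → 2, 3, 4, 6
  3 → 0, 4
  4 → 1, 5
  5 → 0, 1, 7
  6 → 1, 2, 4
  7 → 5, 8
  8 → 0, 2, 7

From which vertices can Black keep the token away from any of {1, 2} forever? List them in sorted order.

0, 3, 5, 7, 8

A0 = {1, 2}
A1: add {4} — 4 (White) has 4→1.
A2: add {6} — 6 (Black): all of {1, 2, 4} already in.
A3 = A2; e.g. 0 (Black) can still go to 3. Fixed point.
White's attractor = {1, 2, 4, 6}; Black avoids the target exactly from the complement.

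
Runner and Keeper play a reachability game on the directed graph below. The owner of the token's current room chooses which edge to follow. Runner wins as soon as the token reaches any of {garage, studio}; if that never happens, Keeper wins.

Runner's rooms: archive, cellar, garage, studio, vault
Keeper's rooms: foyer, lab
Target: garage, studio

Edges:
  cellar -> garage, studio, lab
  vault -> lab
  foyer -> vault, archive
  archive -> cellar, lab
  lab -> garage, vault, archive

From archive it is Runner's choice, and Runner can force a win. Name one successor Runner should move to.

cellar

A0 = {garage, studio}
A1: add {cellar} — cellar (Runner) has cellar→garage.
A2: add {archive} — archive (Runner) has archive→cellar.
A3 = A2; e.g. vault (Runner) has no edge into A2. Fixed point.
From archive, successor cellar is in the attractor (rank 1); the other successor lab is not.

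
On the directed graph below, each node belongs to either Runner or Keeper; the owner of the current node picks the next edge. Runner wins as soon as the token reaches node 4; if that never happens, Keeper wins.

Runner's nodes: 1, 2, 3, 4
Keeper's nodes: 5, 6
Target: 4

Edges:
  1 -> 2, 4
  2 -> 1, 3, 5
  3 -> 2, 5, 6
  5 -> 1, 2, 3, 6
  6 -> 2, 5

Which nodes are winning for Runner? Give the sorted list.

1, 2, 3, 4

A0 = {4}
A1: add {1} — 1 (Runner) has 1→4.
A2: add {2} — 2 (Runner) has 2→1.
A3: add {3} — 3 (Runner) has 3→2.
A4 = A3; e.g. 5 (Keeper) can still go to 6. Fixed point.
Runner's winning region = {1, 2, 3, 4}.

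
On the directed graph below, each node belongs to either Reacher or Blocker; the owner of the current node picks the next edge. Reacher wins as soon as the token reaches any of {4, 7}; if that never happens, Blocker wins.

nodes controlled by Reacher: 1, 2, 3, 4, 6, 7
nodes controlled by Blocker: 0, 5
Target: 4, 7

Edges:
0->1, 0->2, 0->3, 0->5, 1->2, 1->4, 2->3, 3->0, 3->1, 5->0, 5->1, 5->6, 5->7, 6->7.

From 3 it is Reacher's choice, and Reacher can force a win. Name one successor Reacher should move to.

1

A0 = {4, 7}
A1: add {1, 6} — 1 (Reacher) has 1→4; 6 (Reacher) has 6→7.
A2: add {3} — 3 (Reacher) has 3→1.
A3: add {2} — 2 (Reacher) has 2→3.
A4 = A3; e.g. 0 (Blocker) can still go to 5. Fixed point.
From 3, successor 1 is in the attractor (rank 1); the other successor 0 is not.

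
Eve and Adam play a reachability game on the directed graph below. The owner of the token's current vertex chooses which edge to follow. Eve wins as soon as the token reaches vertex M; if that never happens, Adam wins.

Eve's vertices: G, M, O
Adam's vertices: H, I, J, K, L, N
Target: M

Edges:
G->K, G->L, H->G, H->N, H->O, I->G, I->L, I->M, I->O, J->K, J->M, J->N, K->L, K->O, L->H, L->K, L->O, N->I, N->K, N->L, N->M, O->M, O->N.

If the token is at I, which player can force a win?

Adam

A0 = {M}
A1: add {O} — O (Eve) has O→M.
A2 = A1; e.g. G (Eve) has no edge into A1. Fixed point.
I never enters the attractor, so Adam can avoid the target forever.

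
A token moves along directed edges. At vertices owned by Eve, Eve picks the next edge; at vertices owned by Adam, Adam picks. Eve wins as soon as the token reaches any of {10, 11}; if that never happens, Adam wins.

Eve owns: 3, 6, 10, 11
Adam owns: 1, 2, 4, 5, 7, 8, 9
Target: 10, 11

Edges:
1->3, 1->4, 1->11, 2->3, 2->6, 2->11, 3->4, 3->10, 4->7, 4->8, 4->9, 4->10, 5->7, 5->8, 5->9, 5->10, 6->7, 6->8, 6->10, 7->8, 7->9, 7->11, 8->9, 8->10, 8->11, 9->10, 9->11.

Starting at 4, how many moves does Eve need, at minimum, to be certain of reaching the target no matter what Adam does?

4

A0 = {10, 11}
A1: add {3, 6, 9} — 3 (Eve) has 3→10; 6 (Eve) has 6→10; 9 (Adam): all of {10, 11} already in.
A2: add {2, 8} — 2 (Adam): all of {3, 6, 11} already in; 8 (Adam): all of {9, 10, 11} already in.
A3: add {7} — 7 (Adam): all of {8, 9, 11} already in.
A4: add {4, 5} — 4 (Adam): all of {7, 8, 9, 10} already in; 5 (Adam): all of {7, 8, 9, 10} already in.
4 enters the attractor at level 4, so Eve can force the target in 4 moves from there.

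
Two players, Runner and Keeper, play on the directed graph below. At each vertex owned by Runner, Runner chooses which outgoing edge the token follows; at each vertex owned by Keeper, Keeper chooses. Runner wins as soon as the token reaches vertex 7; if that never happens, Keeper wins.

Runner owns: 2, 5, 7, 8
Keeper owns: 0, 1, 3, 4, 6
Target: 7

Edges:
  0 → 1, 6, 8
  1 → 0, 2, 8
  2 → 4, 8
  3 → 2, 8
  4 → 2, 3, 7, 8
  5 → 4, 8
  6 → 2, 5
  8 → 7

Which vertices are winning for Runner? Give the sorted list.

2, 3, 4, 5, 6, 7, 8

A0 = {7}
A1: add {8} — 8 (Runner) has 8→7.
A2: add {2, 5} — 2 (Runner) has 2→8; 5 (Runner) has 5→8.
A3: add {3, 6} — 3 (Keeper): all of {2, 8} already in; 6 (Keeper): all of {2, 5} already in.
A4: add {4} — 4 (Keeper): all of {2, 3, 7, 8} already in.
A5 = A4; e.g. 0 (Keeper) can still go to 1. Fixed point.
Runner's winning region = {2, 3, 4, 5, 6, 7, 8}.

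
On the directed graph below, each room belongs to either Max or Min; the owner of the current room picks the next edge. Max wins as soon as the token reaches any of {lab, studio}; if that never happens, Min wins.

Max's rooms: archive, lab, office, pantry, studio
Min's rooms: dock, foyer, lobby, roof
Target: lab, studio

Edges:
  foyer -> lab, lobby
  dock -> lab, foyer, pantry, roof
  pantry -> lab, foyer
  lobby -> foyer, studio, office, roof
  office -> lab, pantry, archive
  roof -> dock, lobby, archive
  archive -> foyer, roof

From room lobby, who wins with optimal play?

A0 = {lab, studio}
A1: add {office, pantry} — pantry (Max) has pantry→lab; office (Max) has office→lab.
A2 = A1; e.g. foyer (Min) can still go to lobby. Fixed point.
lobby never enters the attractor, so Min can avoid the target forever.

Min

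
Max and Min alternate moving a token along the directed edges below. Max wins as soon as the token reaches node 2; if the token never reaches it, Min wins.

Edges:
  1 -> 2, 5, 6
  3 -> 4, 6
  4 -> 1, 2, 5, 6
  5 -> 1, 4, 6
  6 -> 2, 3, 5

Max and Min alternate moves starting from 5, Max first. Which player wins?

Min

Track states (vertex, player-to-move).
A0 = {(2,Max), (2,Min)}
A1: add {(1,Max), (4,Max), (6,Max)}.
A2: add {(3,Min), (5,Min)}.
A3 = A2; e.g. (1,Min) stays out. (5,Max) never enters ⇒ Min avoids the target.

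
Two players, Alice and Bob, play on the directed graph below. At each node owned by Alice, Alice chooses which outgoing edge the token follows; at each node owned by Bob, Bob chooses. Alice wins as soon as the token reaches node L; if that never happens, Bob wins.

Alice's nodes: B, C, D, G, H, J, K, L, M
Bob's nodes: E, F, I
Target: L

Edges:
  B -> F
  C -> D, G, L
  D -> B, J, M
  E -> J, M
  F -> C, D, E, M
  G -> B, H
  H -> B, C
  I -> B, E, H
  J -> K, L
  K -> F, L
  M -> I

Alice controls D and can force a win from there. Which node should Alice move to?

A0 = {L}
A1: add {C, J, K} — C (Alice) has C→L; J (Alice) has J→L; K (Alice) has K→L.
A2: add {D, H} — D (Alice) has D→J; H (Alice) has H→C.
A3: add {G} — G (Alice) has G→H.
A4 = A3; e.g. B (Alice) has no edge into A3. Fixed point.
From D, successor J is in the attractor (rank 1); the other successors B, M are not.

J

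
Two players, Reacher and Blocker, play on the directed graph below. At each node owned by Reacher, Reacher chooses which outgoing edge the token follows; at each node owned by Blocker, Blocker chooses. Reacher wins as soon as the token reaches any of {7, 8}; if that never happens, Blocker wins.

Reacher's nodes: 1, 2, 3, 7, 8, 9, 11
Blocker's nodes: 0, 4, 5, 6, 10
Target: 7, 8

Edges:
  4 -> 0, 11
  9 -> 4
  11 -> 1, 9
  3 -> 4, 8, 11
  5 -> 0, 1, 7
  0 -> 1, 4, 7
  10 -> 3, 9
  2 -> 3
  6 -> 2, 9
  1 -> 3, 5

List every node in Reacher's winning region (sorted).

1, 2, 3, 7, 8, 11

A0 = {7, 8}
A1: add {3} — 3 (Reacher) has 3→8.
A2: add {1, 2} — 1 (Reacher) has 1→3; 2 (Reacher) has 2→3.
A3: add {11} — 11 (Reacher) has 11→1.
A4 = A3; e.g. 0 (Blocker) can still go to 4. Fixed point.
Reacher's winning region = {1, 2, 3, 7, 8, 11}.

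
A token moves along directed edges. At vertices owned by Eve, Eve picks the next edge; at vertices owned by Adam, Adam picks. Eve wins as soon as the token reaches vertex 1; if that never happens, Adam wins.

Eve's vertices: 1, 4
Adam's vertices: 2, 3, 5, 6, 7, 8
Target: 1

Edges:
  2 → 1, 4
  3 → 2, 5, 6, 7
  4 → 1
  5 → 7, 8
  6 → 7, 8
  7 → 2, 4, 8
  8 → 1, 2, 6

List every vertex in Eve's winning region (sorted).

A0 = {1}
A1: add {4} — 4 (Eve) has 4→1.
A2: add {2} — 2 (Adam): all of {1, 4} already in.
A3 = A2; e.g. 3 (Adam) can still go to 5. Fixed point.
Eve's winning region = {1, 2, 4}.

1, 2, 4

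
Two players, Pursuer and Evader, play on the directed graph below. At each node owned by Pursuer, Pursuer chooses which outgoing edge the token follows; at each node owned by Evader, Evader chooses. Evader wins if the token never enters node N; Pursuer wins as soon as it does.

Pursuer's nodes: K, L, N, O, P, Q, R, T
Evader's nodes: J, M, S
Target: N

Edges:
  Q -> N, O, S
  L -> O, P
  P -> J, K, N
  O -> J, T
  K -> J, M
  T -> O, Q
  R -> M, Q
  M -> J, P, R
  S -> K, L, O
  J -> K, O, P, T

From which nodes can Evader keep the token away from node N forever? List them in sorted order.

A0 = {N}
A1: add {P, Q} — P (Pursuer) has P→N; Q (Pursuer) has Q→N.
A2: add {L, R, T} — L (Pursuer) has L→P; R (Pursuer) has R→Q; T (Pursuer) has T→Q.
A3: add {O} — O (Pursuer) has O→T.
A4 = A3; e.g. J (Evader) can still go to K. Fixed point.
Pursuer's attractor = {L, N, O, P, Q, R, T}; Evader avoids the target exactly from the complement.

J, K, M, S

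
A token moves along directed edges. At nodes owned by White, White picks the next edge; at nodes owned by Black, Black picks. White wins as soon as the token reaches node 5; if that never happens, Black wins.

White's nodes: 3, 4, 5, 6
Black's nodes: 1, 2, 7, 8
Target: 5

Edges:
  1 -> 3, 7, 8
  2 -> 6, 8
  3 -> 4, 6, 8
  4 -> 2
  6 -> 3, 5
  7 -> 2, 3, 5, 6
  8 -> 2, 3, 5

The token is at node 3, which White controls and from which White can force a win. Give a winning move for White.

A0 = {5}
A1: add {6} — 6 (White) has 6→5.
A2: add {3} — 3 (White) has 3→6.
A3 = A2; e.g. 1 (Black) can still go to 7. Fixed point.
From 3, successor 6 is in the attractor (rank 1); the other successors 4, 8 are not.

6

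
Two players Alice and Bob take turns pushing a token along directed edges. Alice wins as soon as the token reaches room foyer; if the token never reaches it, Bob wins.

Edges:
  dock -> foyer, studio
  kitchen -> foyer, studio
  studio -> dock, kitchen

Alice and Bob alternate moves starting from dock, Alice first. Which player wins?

Track states (vertex, player-to-move).
A0 = {(foyer,Alice), (foyer,Bob)}
A1: add {(dock,Alice), (kitchen,Alice)}.
(dock,Alice) ∈ A1 ⇒ Alice forces the target.

Alice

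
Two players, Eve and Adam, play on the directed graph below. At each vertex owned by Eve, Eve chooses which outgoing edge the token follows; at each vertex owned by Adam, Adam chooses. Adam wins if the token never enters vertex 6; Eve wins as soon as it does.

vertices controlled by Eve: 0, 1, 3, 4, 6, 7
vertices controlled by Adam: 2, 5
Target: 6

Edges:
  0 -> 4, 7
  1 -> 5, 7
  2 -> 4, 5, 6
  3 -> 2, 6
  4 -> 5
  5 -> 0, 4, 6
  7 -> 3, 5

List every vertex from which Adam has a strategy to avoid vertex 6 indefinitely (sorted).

2, 4, 5

A0 = {6}
A1: add {3} — 3 (Eve) has 3→6.
A2: add {7} — 7 (Eve) has 7→3.
A3: add {0, 1} — 0 (Eve) has 0→7; 1 (Eve) has 1→7.
A4 = A3; e.g. 2 (Adam) can still go to 4. Fixed point.
Eve's attractor = {0, 1, 3, 6, 7}; Adam avoids the target exactly from the complement.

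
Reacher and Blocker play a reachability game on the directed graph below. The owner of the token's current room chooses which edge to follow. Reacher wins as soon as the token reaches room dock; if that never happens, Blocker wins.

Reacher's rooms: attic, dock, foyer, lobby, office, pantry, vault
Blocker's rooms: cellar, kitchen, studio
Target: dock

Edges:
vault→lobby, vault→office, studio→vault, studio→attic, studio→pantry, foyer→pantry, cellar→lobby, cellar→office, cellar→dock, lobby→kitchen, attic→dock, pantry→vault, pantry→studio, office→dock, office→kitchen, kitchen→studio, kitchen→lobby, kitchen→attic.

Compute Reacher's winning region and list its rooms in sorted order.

A0 = {dock}
A1: add {attic, office} — attic (Reacher) has attic→dock; office (Reacher) has office→dock.
A2: add {vault} — vault (Reacher) has vault→office.
A3: add {pantry} — pantry (Reacher) has pantry→vault.
A4: add {foyer, studio} — studio (Blocker): all of {vault, attic, pantry} already in; foyer (Reacher) has foyer→pantry.
A5 = A4; e.g. cellar (Blocker) can still go to lobby. Fixed point.
Reacher's winning region = {attic, dock, foyer, office, pantry, studio, vault}.

attic, dock, foyer, office, pantry, studio, vault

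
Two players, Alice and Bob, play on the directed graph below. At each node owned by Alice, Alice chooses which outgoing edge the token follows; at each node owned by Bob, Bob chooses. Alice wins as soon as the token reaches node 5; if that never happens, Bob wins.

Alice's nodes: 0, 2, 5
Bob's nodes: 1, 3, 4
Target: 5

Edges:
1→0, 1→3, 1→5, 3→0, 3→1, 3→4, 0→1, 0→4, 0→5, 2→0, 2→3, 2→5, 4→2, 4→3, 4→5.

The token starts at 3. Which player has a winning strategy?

A0 = {5}
A1: add {0, 2} — 0 (Alice) has 0→5; 2 (Alice) has 2→5.
A2 = A1; e.g. 1 (Bob) can still go to 3. Fixed point.
3 never enters the attractor, so Bob can avoid the target forever.

Bob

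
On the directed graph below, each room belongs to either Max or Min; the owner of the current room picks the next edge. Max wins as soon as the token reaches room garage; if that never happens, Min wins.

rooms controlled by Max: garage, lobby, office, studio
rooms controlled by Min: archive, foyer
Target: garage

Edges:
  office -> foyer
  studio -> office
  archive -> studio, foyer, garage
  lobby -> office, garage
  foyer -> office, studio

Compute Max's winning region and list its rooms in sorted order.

A0 = {garage}
A1: add {lobby} — lobby (Max) has lobby→garage.
A2 = A1; e.g. office (Max) has no edge into A1. Fixed point.
Max's winning region = {garage, lobby}.

garage, lobby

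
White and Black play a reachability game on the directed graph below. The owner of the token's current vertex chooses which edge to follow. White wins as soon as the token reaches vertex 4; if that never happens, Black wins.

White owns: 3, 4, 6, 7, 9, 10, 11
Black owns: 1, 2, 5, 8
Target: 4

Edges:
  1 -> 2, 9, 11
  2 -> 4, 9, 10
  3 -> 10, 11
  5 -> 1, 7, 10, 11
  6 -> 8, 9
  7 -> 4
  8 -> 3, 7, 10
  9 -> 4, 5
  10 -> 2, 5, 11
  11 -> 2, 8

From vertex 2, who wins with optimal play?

A0 = {4}
A1: add {7, 9} — 7 (White) has 7→4; 9 (White) has 9→4.
A2: add {6} — 6 (White) has 6→9.
A3 = A2; e.g. 1 (Black) can still go to 2. Fixed point.
2 never enters the attractor, so Black can avoid the target forever.

Black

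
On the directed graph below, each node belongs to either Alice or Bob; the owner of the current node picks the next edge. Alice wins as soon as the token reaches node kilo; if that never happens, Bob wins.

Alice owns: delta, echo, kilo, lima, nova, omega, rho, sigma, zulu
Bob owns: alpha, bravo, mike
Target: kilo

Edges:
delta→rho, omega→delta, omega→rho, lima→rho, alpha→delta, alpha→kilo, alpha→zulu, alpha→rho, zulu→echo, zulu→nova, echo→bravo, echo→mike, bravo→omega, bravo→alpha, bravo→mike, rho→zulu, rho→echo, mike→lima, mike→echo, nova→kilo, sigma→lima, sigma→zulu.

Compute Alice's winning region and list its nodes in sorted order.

alpha, delta, kilo, lima, nova, omega, rho, sigma, zulu

A0 = {kilo}
A1: add {nova} — nova (Alice) has nova→kilo.
A2: add {zulu} — zulu (Alice) has zulu→nova.
A3: add {rho, sigma} — rho (Alice) has rho→zulu; sigma (Alice) has sigma→zulu.
A4: add {delta, lima, omega} — delta (Alice) has delta→rho; omega (Alice) has omega→rho; lima (Alice) has lima→rho.
A5: add {alpha} — alpha (Bob): all of {delta, kilo, zulu, rho} already in.
A6 = A5; e.g. echo (Alice) has no edge into A5. Fixed point.
Alice's winning region = {alpha, delta, kilo, lima, nova, omega, rho, sigma, zulu}.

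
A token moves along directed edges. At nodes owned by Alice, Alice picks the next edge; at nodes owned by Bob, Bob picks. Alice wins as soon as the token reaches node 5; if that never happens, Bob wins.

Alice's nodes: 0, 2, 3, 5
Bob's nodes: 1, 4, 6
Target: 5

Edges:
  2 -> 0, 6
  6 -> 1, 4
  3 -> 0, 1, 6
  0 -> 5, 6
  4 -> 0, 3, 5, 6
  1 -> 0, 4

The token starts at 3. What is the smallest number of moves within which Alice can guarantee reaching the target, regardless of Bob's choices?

2

A0 = {5}
A1: add {0} — 0 (Alice) has 0→5.
A2: add {2, 3} — 2 (Alice) has 2→0; 3 (Alice) has 3→0.
A3 = A2; e.g. 1 (Bob) can still go to 4. Fixed point.
3 enters the attractor at level 2, so Alice can force the target in 2 moves from there.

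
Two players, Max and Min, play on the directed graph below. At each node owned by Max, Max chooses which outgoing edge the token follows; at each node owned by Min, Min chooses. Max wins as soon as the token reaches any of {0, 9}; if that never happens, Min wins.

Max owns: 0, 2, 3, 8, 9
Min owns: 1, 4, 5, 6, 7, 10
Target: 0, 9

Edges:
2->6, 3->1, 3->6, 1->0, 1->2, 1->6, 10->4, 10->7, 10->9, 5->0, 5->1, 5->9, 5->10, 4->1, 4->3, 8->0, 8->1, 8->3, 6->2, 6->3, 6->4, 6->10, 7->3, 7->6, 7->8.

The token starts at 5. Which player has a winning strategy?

A0 = {0, 9}
A1: add {8} — 8 (Max) has 8→0.
A2 = A1; e.g. 1 (Min) can still go to 2. Fixed point.
5 never enters the attractor, so Min can avoid the target forever.

Min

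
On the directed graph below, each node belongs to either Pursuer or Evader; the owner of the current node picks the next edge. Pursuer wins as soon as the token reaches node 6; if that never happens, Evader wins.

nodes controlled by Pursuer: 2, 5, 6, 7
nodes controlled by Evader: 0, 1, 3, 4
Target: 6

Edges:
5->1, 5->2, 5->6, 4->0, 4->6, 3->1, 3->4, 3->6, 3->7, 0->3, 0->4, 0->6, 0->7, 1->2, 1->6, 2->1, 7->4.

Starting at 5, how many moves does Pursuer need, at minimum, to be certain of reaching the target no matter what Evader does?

1

A0 = {6}
A1: add {5} — 5 (Pursuer) has 5→6.
A2 = A1; e.g. 0 (Evader) can still go to 3. Fixed point.
5 enters the attractor at level 1, so Pursuer can force the target in 1 move from there.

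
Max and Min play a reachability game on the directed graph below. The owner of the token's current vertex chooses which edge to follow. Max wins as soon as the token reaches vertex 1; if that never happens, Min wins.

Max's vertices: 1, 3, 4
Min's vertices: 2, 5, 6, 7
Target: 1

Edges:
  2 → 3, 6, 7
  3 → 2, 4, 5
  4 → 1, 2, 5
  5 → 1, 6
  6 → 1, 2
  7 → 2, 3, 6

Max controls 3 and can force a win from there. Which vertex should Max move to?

A0 = {1}
A1: add {4} — 4 (Max) has 4→1.
A2: add {3} — 3 (Max) has 3→4.
A3 = A2; e.g. 2 (Min) can still go to 6. Fixed point.
From 3, successor 4 is in the attractor (rank 1); the other successors 2, 5 are not.

4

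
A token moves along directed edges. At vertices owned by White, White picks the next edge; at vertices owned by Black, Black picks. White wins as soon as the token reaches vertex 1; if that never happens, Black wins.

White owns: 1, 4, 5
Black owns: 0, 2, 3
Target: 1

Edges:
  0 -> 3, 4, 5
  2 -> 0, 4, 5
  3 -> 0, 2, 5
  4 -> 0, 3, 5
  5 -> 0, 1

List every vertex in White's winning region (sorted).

A0 = {1}
A1: add {5} — 5 (White) has 5→1.
A2: add {4} — 4 (White) has 4→5.
A3 = A2; e.g. 0 (Black) can still go to 3. Fixed point.
White's winning region = {1, 4, 5}.

1, 4, 5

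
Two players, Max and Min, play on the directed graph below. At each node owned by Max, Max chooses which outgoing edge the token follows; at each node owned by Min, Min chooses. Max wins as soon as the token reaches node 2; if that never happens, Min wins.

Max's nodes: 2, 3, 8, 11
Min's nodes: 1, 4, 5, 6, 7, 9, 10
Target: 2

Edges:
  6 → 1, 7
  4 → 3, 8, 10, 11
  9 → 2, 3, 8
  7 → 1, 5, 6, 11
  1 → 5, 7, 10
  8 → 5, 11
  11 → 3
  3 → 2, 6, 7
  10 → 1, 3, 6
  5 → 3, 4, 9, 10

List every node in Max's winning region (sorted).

2, 3, 8, 9, 11

A0 = {2}
A1: add {3} — 3 (Max) has 3→2.
A2: add {11} — 11 (Max) has 11→3.
A3: add {8} — 8 (Max) has 8→11.
A4: add {9} — 9 (Min): all of {2, 3, 8} already in.
A5 = A4; e.g. 1 (Min) can still go to 5. Fixed point.
Max's winning region = {2, 3, 8, 9, 11}.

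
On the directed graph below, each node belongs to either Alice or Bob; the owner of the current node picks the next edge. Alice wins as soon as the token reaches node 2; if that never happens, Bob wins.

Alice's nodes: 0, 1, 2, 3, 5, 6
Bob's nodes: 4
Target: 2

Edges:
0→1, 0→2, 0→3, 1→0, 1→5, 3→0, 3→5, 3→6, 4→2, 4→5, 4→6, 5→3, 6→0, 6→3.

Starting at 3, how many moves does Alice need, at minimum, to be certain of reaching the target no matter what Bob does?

2

A0 = {2}
A1: add {0} — 0 (Alice) has 0→2.
A2: add {1, 3, 6} — 1 (Alice) has 1→0; 3 (Alice) has 3→0; 6 (Alice) has 6→0.
3 enters the attractor at level 2, so Alice can force the target in 2 moves from there.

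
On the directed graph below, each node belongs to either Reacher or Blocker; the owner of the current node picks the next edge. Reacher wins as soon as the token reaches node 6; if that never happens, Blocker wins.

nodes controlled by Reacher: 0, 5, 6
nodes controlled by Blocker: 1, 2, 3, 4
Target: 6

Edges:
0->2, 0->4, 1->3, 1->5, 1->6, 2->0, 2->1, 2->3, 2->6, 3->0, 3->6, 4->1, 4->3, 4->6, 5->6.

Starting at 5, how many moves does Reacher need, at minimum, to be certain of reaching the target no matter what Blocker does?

1

A0 = {6}
A1: add {5} — 5 (Reacher) has 5→6.
A2 = A1; e.g. 0 (Reacher) has no edge into A1. Fixed point.
5 enters the attractor at level 1, so Reacher can force the target in 1 move from there.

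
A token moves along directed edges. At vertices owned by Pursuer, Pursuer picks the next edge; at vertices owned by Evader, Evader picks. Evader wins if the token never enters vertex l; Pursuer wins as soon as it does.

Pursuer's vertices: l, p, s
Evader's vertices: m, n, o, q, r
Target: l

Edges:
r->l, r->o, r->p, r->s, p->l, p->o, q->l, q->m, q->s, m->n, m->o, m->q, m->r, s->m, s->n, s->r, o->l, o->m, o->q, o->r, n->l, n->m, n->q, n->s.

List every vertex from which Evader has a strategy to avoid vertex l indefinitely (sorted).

A0 = {l}
A1: add {p} — p (Pursuer) has p→l.
A2 = A1; e.g. m (Evader) can still go to n. Fixed point.
Pursuer's attractor = {l, p}; Evader avoids the target exactly from the complement.

m, n, o, q, r, s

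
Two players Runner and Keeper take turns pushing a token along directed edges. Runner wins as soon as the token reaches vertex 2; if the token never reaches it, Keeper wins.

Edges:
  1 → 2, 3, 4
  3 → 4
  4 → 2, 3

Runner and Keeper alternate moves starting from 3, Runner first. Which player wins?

Track states (vertex, player-to-move).
A0 = {(2,Runner), (2,Keeper)}
A1: add {(1,Runner), (4,Runner)}.
A2: add {(3,Keeper)}.
A3 = A2; e.g. (1,Keeper) stays out. (3,Runner) never enters ⇒ Keeper avoids the target.

Keeper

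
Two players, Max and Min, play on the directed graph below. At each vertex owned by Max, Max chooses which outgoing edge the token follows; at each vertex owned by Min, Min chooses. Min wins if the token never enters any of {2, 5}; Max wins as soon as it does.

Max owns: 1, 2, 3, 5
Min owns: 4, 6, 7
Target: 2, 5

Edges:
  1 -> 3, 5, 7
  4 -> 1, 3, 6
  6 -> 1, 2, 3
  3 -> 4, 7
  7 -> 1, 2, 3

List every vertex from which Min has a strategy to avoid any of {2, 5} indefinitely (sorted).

3, 4, 6, 7

A0 = {2, 5}
A1: add {1} — 1 (Max) has 1→5.
A2 = A1; e.g. 3 (Max) has no edge into A1. Fixed point.
Max's attractor = {1, 2, 5}; Min avoids the target exactly from the complement.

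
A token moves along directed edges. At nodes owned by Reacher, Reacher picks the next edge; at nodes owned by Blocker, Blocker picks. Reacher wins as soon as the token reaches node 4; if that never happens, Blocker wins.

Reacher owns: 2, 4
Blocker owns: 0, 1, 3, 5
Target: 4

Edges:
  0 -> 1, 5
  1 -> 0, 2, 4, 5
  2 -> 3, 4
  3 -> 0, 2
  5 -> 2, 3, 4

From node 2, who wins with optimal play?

A0 = {4}
A1: add {2} — 2 (Reacher) has 2→4.
A2 = A1; e.g. 0 (Blocker) can still go to 1. Fixed point.
2 ∈ A1, so Reacher can force the target.

Reacher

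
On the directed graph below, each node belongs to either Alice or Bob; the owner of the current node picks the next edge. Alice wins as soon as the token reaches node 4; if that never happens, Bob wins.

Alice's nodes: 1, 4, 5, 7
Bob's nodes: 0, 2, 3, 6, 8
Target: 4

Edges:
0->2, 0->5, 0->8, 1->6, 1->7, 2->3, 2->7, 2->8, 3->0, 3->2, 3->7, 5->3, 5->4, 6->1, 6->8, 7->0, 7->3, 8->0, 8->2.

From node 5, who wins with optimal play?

Alice

A0 = {4}
A1: add {5} — 5 (Alice) has 5→4.
A2 = A1; e.g. 0 (Bob) can still go to 2. Fixed point.
5 ∈ A1, so Alice can force the target.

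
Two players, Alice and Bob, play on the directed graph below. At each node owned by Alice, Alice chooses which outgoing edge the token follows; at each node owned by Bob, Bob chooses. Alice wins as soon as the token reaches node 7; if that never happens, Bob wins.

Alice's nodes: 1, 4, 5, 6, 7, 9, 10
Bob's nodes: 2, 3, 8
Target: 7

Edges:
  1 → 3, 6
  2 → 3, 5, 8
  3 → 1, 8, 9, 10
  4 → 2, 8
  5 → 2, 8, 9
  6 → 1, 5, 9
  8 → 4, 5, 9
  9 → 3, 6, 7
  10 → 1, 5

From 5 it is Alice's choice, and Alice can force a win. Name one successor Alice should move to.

A0 = {7}
A1: add {9} — 9 (Alice) has 9→7.
A2: add {5, 6} — 5 (Alice) has 5→9; 6 (Alice) has 6→9.
A3: add {1, 10} — 1 (Alice) has 1→6; 10 (Alice) has 10→5.
A4 = A3; e.g. 2 (Bob) can still go to 3. Fixed point.
From 5, successor 9 is in the attractor (rank 1); the other successors 2, 8 are not.

9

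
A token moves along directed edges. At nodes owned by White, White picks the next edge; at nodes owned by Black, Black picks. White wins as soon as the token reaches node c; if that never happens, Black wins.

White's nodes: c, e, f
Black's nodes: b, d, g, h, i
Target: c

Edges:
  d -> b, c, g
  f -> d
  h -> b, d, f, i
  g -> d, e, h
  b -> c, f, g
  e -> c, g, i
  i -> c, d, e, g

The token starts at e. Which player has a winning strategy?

A0 = {c}
A1: add {e} — e (White) has e→c.
A2 = A1; e.g. b (Black) can still go to f. Fixed point.
e ∈ A1, so White can force the target.

White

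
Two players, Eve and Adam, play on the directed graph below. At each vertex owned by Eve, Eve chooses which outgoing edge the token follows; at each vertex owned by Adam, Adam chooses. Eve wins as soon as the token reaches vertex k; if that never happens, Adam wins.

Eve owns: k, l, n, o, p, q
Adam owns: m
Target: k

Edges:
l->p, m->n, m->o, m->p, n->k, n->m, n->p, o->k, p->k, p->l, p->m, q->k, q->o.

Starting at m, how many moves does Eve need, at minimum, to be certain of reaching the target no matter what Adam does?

A0 = {k}
A1: add {n, o, p, q} — n (Eve) has n→k; o (Eve) has o→k; p (Eve) has p→k; q (Eve) has q→k.
A2: add {l, m} — l (Eve) has l→p; m (Adam): all of {n, o, p} already in.
A2 = all vertices. Fixed point.
m enters the attractor at level 2, so Eve can force the target in 2 moves from there.

2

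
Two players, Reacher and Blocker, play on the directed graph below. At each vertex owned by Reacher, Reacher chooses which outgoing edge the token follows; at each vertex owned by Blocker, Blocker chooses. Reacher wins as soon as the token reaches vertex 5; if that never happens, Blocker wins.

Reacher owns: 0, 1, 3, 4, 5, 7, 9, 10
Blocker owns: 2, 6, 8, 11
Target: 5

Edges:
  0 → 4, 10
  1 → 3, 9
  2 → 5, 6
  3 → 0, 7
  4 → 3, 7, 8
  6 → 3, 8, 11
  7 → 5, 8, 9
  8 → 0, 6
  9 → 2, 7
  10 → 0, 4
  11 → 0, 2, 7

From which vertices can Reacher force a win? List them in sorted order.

A0 = {5}
A1: add {7} — 7 (Reacher) has 7→5.
A2: add {3, 4, 9} — 3 (Reacher) has 3→7; 4 (Reacher) has 4→7; 9 (Reacher) has 9→7.
A3: add {0, 1, 10} — 0 (Reacher) has 0→4; 1 (Reacher) has 1→3; 10 (Reacher) has 10→4.
A4 = A3; e.g. 2 (Blocker) can still go to 6. Fixed point.
Reacher's winning region = {0, 1, 3, 4, 5, 7, 9, 10}.

0, 1, 3, 4, 5, 7, 9, 10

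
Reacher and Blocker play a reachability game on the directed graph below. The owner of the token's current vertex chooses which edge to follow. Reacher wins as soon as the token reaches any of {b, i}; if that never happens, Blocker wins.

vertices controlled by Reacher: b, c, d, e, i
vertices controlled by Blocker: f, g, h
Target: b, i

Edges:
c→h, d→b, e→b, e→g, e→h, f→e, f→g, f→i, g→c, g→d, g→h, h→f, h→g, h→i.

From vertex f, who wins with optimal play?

Blocker

A0 = {b, i}
A1: add {d, e} — d (Reacher) has d→b; e (Reacher) has e→b.
A2 = A1; e.g. c (Reacher) has no edge into A1. Fixed point.
f never enters the attractor, so Blocker can avoid the target forever.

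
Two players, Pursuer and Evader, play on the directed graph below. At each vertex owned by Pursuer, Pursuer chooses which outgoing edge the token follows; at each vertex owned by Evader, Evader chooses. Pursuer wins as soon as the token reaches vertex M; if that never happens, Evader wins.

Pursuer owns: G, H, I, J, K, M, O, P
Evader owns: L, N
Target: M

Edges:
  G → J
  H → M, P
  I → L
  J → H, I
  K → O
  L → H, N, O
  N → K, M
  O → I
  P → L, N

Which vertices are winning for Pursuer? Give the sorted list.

G, H, J, M

A0 = {M}
A1: add {H} — H (Pursuer) has H→M.
A2: add {J} — J (Pursuer) has J→H.
A3: add {G} — G (Pursuer) has G→J.
A4 = A3; e.g. I (Pursuer) has no edge into A3. Fixed point.
Pursuer's winning region = {G, H, J, M}.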